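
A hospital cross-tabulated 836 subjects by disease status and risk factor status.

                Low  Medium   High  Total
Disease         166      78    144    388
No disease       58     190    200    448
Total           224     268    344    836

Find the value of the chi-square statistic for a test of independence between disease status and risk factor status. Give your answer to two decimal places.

104.22

Grand total N = 836.
Expected counts (row total × column total / N):
  Disease, Low: 388×224/836 = 103.962
  Disease, Medium: 388×268/836 = 124.383
  Disease, High: 388×344/836 = 159.656
  No disease, Low: 448×224/836 = 120.038
  No disease, Medium: 448×268/836 = 143.617
  No disease, High: 448×344/836 = 184.344
Contributions (O − E)²/E:
  (166 − 103.962)²/103.962 = 37.0204
  (78 − 124.383)²/124.383 = 17.2964
  (144 − 159.656)²/159.656 = 1.5352
  (58 − 120.038)²/120.038 = 32.0625
  (190 − 143.617)²/143.617 = 14.9800
  (200 − 184.344)²/184.344 = 1.3296
χ² = 37.0204 + 17.2964 + 1.5352 + 32.0625 + 14.9800 + 1.3296 = 104.22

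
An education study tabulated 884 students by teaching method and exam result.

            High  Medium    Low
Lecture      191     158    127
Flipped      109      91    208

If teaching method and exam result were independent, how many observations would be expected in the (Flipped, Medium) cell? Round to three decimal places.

Row total (Flipped) = 408; column total (Medium) = 249; grand total N = 884.
Expected count = (row total × column total) / N = 408 × 249 / 884 = 114.923.

114.923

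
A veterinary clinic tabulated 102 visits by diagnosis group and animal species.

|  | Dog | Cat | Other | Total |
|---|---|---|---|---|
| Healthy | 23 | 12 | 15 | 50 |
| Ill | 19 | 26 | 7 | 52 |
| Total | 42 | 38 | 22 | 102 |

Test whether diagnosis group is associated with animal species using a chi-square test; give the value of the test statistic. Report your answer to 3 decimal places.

8.412

Grand total N = 102.
Expected counts (row total × column total / N):
  Healthy, Dog: 50×42/102 = 20.5882
  Healthy, Cat: 50×38/102 = 18.6275
  Healthy, Other: 50×22/102 = 10.7843
  Ill, Dog: 52×42/102 = 21.4118
  Ill, Cat: 52×38/102 = 19.3725
  Ill, Other: 52×22/102 = 11.2157
Contributions (O − E)²/E:
  (23 − 20.5882)²/20.5882 = 0.2825
  (12 − 18.6275)²/18.6275 = 2.3580
  (15 − 10.7843)²/10.7843 = 1.6480
  (19 − 21.4118)²/21.4118 = 0.2717
  (26 − 19.3725)²/19.3725 = 2.2673
  (7 − 11.2157)²/11.2157 = 1.5846
χ² = 0.2825 + 2.3580 + 1.6480 + 0.2717 + 2.2673 + 1.5846 = 8.412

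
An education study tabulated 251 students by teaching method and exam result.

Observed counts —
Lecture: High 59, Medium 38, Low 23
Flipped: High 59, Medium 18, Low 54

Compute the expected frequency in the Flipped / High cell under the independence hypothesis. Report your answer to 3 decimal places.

61.586

Row total (Flipped) = 131; column total (High) = 118; grand total N = 251.
Expected count = (row total × column total) / N = 131 × 118 / 251 = 61.586.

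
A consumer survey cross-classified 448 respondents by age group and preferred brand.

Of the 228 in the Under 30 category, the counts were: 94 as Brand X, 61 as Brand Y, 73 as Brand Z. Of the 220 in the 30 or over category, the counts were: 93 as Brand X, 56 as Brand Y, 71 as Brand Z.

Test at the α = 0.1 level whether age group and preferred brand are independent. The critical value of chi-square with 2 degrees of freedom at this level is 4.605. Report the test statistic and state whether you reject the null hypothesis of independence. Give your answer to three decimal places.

0.104; fail to reject H₀

Row totals: 228, 220. Column totals: 187, 117, 144. Grand total N = 448.
Expected counts (row total × column total / N):
  Under 30, Brand X: 228×187/448 = 95.1696
  Under 30, Brand Y: 228×117/448 = 59.5446
  Under 30, Brand Z: 228×144/448 = 73.2857
  30 or over, Brand X: 220×187/448 = 91.8304
  30 or over, Brand Y: 220×117/448 = 57.4554
  30 or over, Brand Z: 220×144/448 = 70.7143
Contributions (O − E)²/E:
  (94 − 95.1696)²/95.1696 = 0.0144
  (61 − 59.5446)²/59.5446 = 0.0356
  (73 − 73.2857)²/73.2857 = 0.0011
  (93 − 91.8304)²/91.8304 = 0.0149
  (56 − 57.4554)²/57.4554 = 0.0369
  (71 − 70.7143)²/70.7143 = 0.0012
χ² = 0.0144 + 0.0356 + 0.0011 + 0.0149 + 0.0369 + 0.0012 = 0.104
df = (2−1)(3−1) = 2. Since 0.104 < 4.605, fail to reject the null hypothesis of independence at α = 0.1.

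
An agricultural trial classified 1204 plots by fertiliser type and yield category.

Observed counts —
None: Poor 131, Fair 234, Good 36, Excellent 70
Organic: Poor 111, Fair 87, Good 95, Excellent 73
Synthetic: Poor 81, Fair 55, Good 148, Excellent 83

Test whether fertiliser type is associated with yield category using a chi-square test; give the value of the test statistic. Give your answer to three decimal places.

197.654

Row totals: 471, 366, 367. Column totals: 323, 376, 279, 226. Grand total N = 1204.
Expected counts (row total × column total / N):
  None, Poor: 471×323/1204 = 126.35631
  None, Fair: 471×376/1204 = 147.08970
  None, Good: 471×279/1204 = 109.14369
  None, Excellent: 471×226/1204 = 88.41030
  Organic, Poor: 366×323/1204 = 98.18771
  Organic, Fair: 366×376/1204 = 114.29900
  Organic, Good: 366×279/1204 = 84.81229
  Organic, Excellent: 366×226/1204 = 68.70100
  Synthetic, Poor: 367×323/1204 = 98.45598
  Synthetic, Fair: 367×376/1204 = 114.61130
  Synthetic, Good: 367×279/1204 = 85.04402
  Synthetic, Excellent: 367×226/1204 = 68.88870
Contributions (O − E)²/E:
  (131 − 126.35631)²/126.35631 = 0.1707
  (234 − 147.08970)²/147.08970 = 51.3523
  (36 − 109.14369)²/109.14369 = 49.0179
  (70 − 88.41030)²/88.41030 = 3.8337
  (111 − 98.18771)²/98.18771 = 1.6718
  (87 − 114.29900)²/114.29900 = 6.5201
  (95 − 84.81229)²/84.81229 = 1.2238
  (73 − 68.70100)²/68.70100 = 0.2690
  (81 − 98.45598)²/98.45598 = 3.0949
  (55 − 114.61130)²/114.61130 = 31.0049
  (148 − 85.04402)²/85.04402 = 46.6048
  (83 − 68.88870)²/68.88870 = 2.8906
χ² = 0.1707 + 51.3523 + 49.0179 + 3.8337 + 1.6718 + 6.5201 + 1.2238 + 0.2690 + 3.0949 + 31.0049 + 46.6048 + 2.8906 = 197.654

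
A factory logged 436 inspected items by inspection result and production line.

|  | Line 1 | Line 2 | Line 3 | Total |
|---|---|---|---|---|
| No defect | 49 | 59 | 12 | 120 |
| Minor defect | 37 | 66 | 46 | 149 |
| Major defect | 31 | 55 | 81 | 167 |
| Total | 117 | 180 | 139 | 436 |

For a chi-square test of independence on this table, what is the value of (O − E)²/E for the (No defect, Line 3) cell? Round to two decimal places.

18.02

Row total (No defect) = 120; column total (Line 3) = 139; N = 436.
Expected count E = 120 × 139 / 436 = 38.257.
Contribution = (O − E)²/E = (12 − 38.257)² / 38.257 = 18.02.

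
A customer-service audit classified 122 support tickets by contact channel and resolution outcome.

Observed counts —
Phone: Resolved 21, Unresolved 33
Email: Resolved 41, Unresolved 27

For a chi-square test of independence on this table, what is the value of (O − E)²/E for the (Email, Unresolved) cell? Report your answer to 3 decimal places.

Row total (Email) = 68; column total (Unresolved) = 60; N = 122.
Expected count E = 68 × 60 / 122 = 33.4426.
Contribution = (O − E)²/E = (27 − 33.4426)² / 33.4426 = 1.241.

1.241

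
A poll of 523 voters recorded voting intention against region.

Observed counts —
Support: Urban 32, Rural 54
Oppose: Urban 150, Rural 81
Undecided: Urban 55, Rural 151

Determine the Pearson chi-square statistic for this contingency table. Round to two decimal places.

66.97

Row totals: 86, 231, 206. Column totals: 237, 286. Grand total N = 523.
Expected counts (row total × column total / N):
  Support, Urban: 86×237/523 = 38.971
  Support, Rural: 86×286/523 = 47.029
  Oppose, Urban: 231×237/523 = 104.679
  Oppose, Rural: 231×286/523 = 126.321
  Undecided, Urban: 206×237/523 = 93.350
  Undecided, Rural: 206×286/523 = 112.650
Contributions (O − E)²/E:
  (32 − 38.971)²/38.971 = 1.2469
  (54 − 47.029)²/47.029 = 1.0333
  (150 − 104.679)²/104.679 = 19.6218
  (81 − 126.321)²/126.321 = 16.2601
  (55 − 93.350)²/93.350 = 15.7549
  (151 − 112.650)²/112.650 = 13.0557
χ² = 1.2469 + 1.0333 + 19.6218 + 16.2601 + 15.7549 + 13.0557 = 66.97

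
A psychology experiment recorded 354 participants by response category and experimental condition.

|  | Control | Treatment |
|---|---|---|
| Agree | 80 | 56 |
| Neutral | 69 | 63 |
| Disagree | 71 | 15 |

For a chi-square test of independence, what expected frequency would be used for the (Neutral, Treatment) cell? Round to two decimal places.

Row total (Neutral) = 132; column total (Treatment) = 134; grand total N = 354.
Expected count = (row total × column total) / N = 132 × 134 / 354 = 49.97.

49.97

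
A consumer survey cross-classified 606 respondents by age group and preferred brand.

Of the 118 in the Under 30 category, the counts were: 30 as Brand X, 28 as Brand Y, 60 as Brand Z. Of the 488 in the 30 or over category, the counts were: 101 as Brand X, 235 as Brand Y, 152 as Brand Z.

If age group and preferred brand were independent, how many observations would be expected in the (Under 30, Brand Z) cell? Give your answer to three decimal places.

Row total (Under 30) = 118; column total (Brand Z) = 212; grand total N = 606.
Expected count = (row total × column total) / N = 118 × 212 / 606 = 41.281.

41.281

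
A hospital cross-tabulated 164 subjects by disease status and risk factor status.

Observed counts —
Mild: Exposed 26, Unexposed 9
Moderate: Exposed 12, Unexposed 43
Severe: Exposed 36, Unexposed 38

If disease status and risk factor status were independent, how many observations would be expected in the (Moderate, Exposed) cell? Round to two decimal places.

24.82

Row total (Moderate) = 55; column total (Exposed) = 74; grand total N = 164.
Expected count = (row total × column total) / N = 55 × 74 / 164 = 24.82.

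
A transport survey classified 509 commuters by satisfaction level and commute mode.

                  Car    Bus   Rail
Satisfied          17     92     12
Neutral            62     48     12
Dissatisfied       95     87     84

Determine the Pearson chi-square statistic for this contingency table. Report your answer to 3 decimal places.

Row totals: 121, 122, 266. Column totals: 174, 227, 108. Grand total N = 509.
Expected counts (row total × column total / N):
  Satisfied, Car: 121×174/509 = 41.3635
  Satisfied, Bus: 121×227/509 = 53.9627
  Satisfied, Rail: 121×108/509 = 25.6739
  Neutral, Car: 122×174/509 = 41.7053
  Neutral, Bus: 122×227/509 = 54.4086
  Neutral, Rail: 122×108/509 = 25.8861
  Dissatisfied, Car: 266×174/509 = 90.9312
  Dissatisfied, Bus: 266×227/509 = 118.6287
  Dissatisfied, Rail: 266×108/509 = 56.4401
Contributions (O − E)²/E:
  (17 − 41.3635)²/41.3635 = 14.3503
  (92 − 53.9627)²/53.9627 = 26.8118
  (12 − 25.6739)²/25.6739 = 7.2827
  (62 − 41.7053)²/41.7053 = 9.8758
  (48 − 54.4086)²/54.4086 = 0.7548
  (12 − 25.8861)²/25.8861 = 7.4489
  (95 − 90.9312)²/90.9312 = 0.1821
  (87 − 118.6287)²/118.6287 = 8.4328
  (84 − 56.4401)²/56.4401 = 13.4576
χ² = 14.3503 + 26.8118 + 7.2827 + 9.8758 + 0.7548 + 7.4489 + 0.1821 + 8.4328 + 13.4576 = 88.597

88.597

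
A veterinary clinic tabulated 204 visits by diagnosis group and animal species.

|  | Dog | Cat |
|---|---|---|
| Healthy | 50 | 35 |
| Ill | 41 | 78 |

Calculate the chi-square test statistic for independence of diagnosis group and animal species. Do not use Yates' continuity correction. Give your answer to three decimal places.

Row totals: 85, 119. Column totals: 91, 113. Grand total N = 204.
Expected counts (row total × column total / N):
  Healthy, Dog: 85×91/204 = 37.9167
  Healthy, Cat: 85×113/204 = 47.0833
  Ill, Dog: 119×91/204 = 53.0833
  Ill, Cat: 119×113/204 = 65.9167
Contributions (O − E)²/E:
  (50 − 37.9167)²/37.9167 = 3.8507
  (35 − 47.0833)²/47.0833 = 3.1010
  (41 − 53.0833)²/53.0833 = 2.7505
  (78 − 65.9167)²/65.9167 = 2.2150
χ² = 3.8507 + 3.1010 + 2.7505 + 2.2150 = 11.917

11.917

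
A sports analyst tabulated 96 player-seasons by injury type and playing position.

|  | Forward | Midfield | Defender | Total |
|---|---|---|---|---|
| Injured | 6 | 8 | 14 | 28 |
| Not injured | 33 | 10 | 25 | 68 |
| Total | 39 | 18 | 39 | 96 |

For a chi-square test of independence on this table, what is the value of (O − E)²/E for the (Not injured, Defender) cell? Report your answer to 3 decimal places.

0.249

Row total (Not injured) = 68; column total (Defender) = 39; N = 96.
Expected count E = 68 × 39 / 96 = 27.6250.
Contribution = (O − E)²/E = (25 − 27.6250)² / 27.6250 = 0.249.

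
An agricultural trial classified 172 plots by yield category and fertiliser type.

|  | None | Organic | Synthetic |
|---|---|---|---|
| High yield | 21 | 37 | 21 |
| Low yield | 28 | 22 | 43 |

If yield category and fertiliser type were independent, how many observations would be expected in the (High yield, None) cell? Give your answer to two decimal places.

Row total (High yield) = 79; column total (None) = 49; grand total N = 172.
Expected count = (row total × column total) / N = 79 × 49 / 172 = 22.51.

22.51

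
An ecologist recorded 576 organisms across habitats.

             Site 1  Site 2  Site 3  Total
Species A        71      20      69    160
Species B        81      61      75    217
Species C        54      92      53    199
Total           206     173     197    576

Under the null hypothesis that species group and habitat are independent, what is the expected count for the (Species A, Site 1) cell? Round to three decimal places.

Row total (Species A) = 160; column total (Site 1) = 206; grand total N = 576.
Expected count = (row total × column total) / N = 160 × 206 / 576 = 57.222.

57.222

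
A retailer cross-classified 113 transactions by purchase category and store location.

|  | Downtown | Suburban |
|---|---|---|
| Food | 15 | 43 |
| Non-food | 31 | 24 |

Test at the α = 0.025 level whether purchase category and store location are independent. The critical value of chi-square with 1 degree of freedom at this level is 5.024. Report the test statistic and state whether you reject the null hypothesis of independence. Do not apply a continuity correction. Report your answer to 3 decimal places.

Row totals: 58, 55. Column totals: 46, 67. Grand total N = 113.
Expected counts (row total × column total / N):
  Food, Downtown: 58×46/113 = 23.61062
  Food, Suburban: 58×67/113 = 34.38938
  Non-food, Downtown: 55×46/113 = 22.38938
  Non-food, Suburban: 55×67/113 = 32.61062
Contributions (O − E)²/E:
  (15 − 23.61062)²/23.61062 = 3.1402
  (43 − 34.38938)²/34.38938 = 2.1560
  (31 − 22.38938)²/22.38938 = 3.3115
  (24 − 32.61062)²/32.61062 = 2.2736
χ² = 3.1402 + 2.1560 + 3.3115 + 2.2736 = 10.881
df = (2−1)(2−1) = 1. Since 10.881 > 5.024, reject the null hypothesis of independence at α = 0.025.

10.881; reject H₀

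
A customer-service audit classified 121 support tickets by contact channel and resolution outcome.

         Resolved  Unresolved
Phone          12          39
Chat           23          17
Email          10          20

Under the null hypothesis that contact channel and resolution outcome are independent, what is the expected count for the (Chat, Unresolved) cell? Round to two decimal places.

25.12

Row total (Chat) = 40; column total (Unresolved) = 76; grand total N = 121.
Expected count = (row total × column total) / N = 40 × 76 / 121 = 25.12.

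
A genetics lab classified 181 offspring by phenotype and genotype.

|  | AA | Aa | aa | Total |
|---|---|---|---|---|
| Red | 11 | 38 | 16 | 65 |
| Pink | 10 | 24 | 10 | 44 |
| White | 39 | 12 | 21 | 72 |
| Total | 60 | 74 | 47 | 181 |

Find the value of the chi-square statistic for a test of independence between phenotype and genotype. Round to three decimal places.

33.955

Grand total N = 181.
Expected counts (row total × column total / N):
  Red, AA: 65×60/181 = 21.5470
  Red, Aa: 65×74/181 = 26.5746
  Red, aa: 65×47/181 = 16.8785
  Pink, AA: 44×60/181 = 14.5856
  Pink, Aa: 44×74/181 = 17.9890
  Pink, aa: 44×47/181 = 11.4254
  White, AA: 72×60/181 = 23.8674
  White, Aa: 72×74/181 = 29.4365
  White, aa: 72×47/181 = 18.6961
Contributions (O − E)²/E:
  (11 − 21.5470)²/21.5470 = 5.1626
  (38 − 26.5746)²/26.5746 = 4.9122
  (16 − 16.8785)²/16.8785 = 0.0457
  (10 − 14.5856)²/14.5856 = 1.4417
  (24 − 17.9890)²/17.9890 = 2.0086
  (10 − 11.4254)²/11.4254 = 0.1778
  (39 − 23.8674)²/23.8674 = 9.5945
  (12 − 29.4365)²/29.4365 = 10.3284
  (21 − 18.6961)²/18.6961 = 0.2839
χ² = 5.1626 + 4.9122 + 0.0457 + 1.4417 + 2.0086 + 0.1778 + 9.5945 + 10.3284 + 0.2839 = 33.955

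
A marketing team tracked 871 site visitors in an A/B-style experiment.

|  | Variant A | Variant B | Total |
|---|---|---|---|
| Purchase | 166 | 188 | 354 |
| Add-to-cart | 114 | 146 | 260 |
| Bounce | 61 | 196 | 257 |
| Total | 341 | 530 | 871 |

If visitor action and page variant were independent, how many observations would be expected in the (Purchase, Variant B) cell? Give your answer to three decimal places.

Row total (Purchase) = 354; column total (Variant B) = 530; grand total N = 871.
Expected count = (row total × column total) / N = 354 × 530 / 871 = 215.408.

215.408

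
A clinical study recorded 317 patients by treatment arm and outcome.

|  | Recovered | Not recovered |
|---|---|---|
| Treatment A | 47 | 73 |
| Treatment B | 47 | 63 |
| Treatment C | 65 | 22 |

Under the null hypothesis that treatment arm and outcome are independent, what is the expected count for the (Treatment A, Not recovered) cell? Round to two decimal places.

Row total (Treatment A) = 120; column total (Not recovered) = 158; grand total N = 317.
Expected count = (row total × column total) / N = 120 × 158 / 317 = 59.81.

59.81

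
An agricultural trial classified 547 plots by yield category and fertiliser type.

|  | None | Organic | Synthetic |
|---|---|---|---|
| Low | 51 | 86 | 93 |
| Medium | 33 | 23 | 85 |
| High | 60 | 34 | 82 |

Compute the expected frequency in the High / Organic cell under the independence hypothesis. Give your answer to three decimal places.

Row total (High) = 176; column total (Organic) = 143; grand total N = 547.
Expected count = (row total × column total) / N = 176 × 143 / 547 = 46.011.

46.011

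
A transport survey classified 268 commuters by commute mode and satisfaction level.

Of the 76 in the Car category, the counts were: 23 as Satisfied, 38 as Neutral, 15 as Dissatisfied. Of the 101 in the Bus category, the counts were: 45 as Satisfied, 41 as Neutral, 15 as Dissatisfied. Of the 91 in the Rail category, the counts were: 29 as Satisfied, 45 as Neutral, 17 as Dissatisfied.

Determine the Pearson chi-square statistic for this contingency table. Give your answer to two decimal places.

Row totals: 76, 101, 91. Column totals: 97, 124, 47. Grand total N = 268.
Expected counts (row total × column total / N):
  Car, Satisfied: 76×97/268 = 27.507
  Car, Neutral: 76×124/268 = 35.164
  Car, Dissatisfied: 76×47/268 = 13.328
  Bus, Satisfied: 101×97/268 = 36.556
  Bus, Neutral: 101×124/268 = 46.731
  Bus, Dissatisfied: 101×47/268 = 17.713
  Rail, Satisfied: 91×97/268 = 32.937
  Rail, Neutral: 91×124/268 = 42.104
  Rail, Dissatisfied: 91×47/268 = 15.959
Contributions (O − E)²/E:
  (23 − 27.507)²/27.507 = 0.7385
  (38 − 35.164)²/35.164 = 0.2287
  (15 − 13.328)²/13.328 = 0.2098
  (45 − 36.556)²/36.556 = 1.9505
  (41 − 46.731)²/46.731 = 0.7028
  (15 − 17.713)²/17.713 = 0.4155
  (29 − 32.937)²/32.937 = 0.4706
  (45 − 42.104)²/42.104 = 0.1992
  (17 − 15.959)²/15.959 = 0.0679
χ² = 0.7385 + 0.2287 + 0.2098 + 1.9505 + 0.7028 + 0.4155 + 0.4706 + 0.1992 + 0.0679 = 4.98

4.98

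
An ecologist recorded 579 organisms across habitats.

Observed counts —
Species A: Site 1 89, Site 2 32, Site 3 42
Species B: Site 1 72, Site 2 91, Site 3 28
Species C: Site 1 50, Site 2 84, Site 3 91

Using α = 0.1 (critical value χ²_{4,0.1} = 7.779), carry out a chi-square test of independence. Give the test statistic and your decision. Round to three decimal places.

71.916; reject H₀

Row totals: 163, 191, 225. Column totals: 211, 207, 161. Grand total N = 579.
Expected counts (row total × column total / N):
  Species A, Site 1: 163×211/579 = 59.4007
  Species A, Site 2: 163×207/579 = 58.2746
  Species A, Site 3: 163×161/579 = 45.3247
  Species B, Site 1: 191×211/579 = 69.6045
  Species B, Site 2: 191×207/579 = 68.2850
  Species B, Site 3: 191×161/579 = 53.1105
  Species C, Site 1: 225×211/579 = 81.9948
  Species C, Site 2: 225×207/579 = 80.4404
  Species C, Site 3: 225×161/579 = 62.5648
Contributions (O − E)²/E:
  (89 − 59.4007)²/59.4007 = 14.7493
  (32 − 58.2746)²/58.2746 = 11.8466
  (42 − 45.3247)²/45.3247 = 0.2439
  (72 − 69.6045)²/69.6045 = 0.0824
  (91 − 68.2850)²/68.2850 = 7.5561
  (28 − 53.1105)²/53.1105 = 11.8722
  (50 − 81.9948)²/81.9948 = 12.4845
  (84 − 80.4404)²/80.4404 = 0.1575
  (91 − 62.5648)²/62.5648 = 12.9236
χ² = 14.7493 + 11.8466 + 0.2439 + 0.0824 + 7.5561 + 11.8722 + 12.4845 + 0.1575 + 12.9236 = 71.916
df = (3−1)(3−1) = 4. Since 71.916 > 7.779, reject the null hypothesis of independence at α = 0.1.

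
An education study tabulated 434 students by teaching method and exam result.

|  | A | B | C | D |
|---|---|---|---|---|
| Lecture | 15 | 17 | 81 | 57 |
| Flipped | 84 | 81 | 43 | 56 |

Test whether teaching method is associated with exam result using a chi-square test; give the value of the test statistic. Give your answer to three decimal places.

85.177

Row totals: 170, 264. Column totals: 99, 98, 124, 113. Grand total N = 434.
Expected counts (row total × column total / N):
  Lecture, A: 170×99/434 = 38.7788
  Lecture, B: 170×98/434 = 38.3871
  Lecture, C: 170×124/434 = 48.5714
  Lecture, D: 170×113/434 = 44.2627
  Flipped, A: 264×99/434 = 60.2212
  Flipped, B: 264×98/434 = 59.6129
  Flipped, C: 264×124/434 = 75.4286
  Flipped, D: 264×113/434 = 68.7373
Contributions (O − E)²/E:
  (15 − 38.7788)²/38.7788 = 14.5809
  (17 − 38.3871)²/38.3871 = 11.9157
  (81 − 48.5714)²/48.5714 = 21.6509
  (57 − 44.2627)²/44.2627 = 3.6654
  (84 − 60.2212)²/60.2212 = 9.3892
  (81 − 59.6129)²/59.6129 = 7.6730
  (43 − 75.4286)²/75.4286 = 13.9418
  (56 − 68.7373)²/68.7373 = 2.3603
χ² = 14.5809 + 11.9157 + 21.6509 + 3.6654 + 9.3892 + 7.6730 + 13.9418 + 2.3603 = 85.177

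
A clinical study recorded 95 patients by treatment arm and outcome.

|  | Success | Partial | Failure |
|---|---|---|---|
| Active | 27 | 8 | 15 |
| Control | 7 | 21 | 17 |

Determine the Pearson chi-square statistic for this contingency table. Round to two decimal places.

Row totals: 50, 45. Column totals: 34, 29, 32. Grand total N = 95.
Expected counts (row total × column total / N):
  Active, Success: 50×34/95 = 17.895
  Active, Partial: 50×29/95 = 15.263
  Active, Failure: 50×32/95 = 16.842
  Control, Success: 45×34/95 = 16.105
  Control, Partial: 45×29/95 = 13.737
  Control, Failure: 45×32/95 = 15.158
Contributions (O − E)²/E:
  (27 − 17.895)²/17.895 = 4.6326
  (8 − 15.263)²/15.263 = 3.4561
  (15 − 16.842)²/16.842 = 0.2015
  (7 − 16.105)²/16.105 = 5.1475
  (21 − 13.737)²/13.737 = 3.8401
  (17 − 15.158)²/15.158 = 0.2238
χ² = 4.6326 + 3.4561 + 0.2015 + 5.1475 + 3.8401 + 0.2238 = 17.50

17.50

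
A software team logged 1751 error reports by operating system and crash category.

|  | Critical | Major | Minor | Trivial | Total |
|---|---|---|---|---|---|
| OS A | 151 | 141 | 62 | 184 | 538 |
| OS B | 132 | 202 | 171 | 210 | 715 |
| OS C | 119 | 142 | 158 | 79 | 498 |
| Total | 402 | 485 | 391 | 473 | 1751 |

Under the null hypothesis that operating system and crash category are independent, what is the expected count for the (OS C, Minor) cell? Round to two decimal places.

Row total (OS C) = 498; column total (Minor) = 391; grand total N = 1751.
Expected count = (row total × column total) / N = 498 × 391 / 1751 = 111.20.

111.20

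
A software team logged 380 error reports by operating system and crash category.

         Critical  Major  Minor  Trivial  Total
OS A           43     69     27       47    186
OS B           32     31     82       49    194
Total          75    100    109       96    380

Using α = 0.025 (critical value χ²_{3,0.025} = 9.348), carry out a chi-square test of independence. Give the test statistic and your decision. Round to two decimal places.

43.70; reject H₀

Grand total N = 380.
Expected counts (row total × column total / N):
  OS A, Critical: 186×75/380 = 36.711
  OS A, Major: 186×100/380 = 48.947
  OS A, Minor: 186×109/380 = 53.353
  OS A, Trivial: 186×96/380 = 46.989
  OS B, Critical: 194×75/380 = 38.289
  OS B, Major: 194×100/380 = 51.053
  OS B, Minor: 194×109/380 = 55.647
  OS B, Trivial: 194×96/380 = 49.011
Contributions (O − E)²/E:
  (43 − 36.711)²/36.711 = 1.0774
  (69 − 48.947)²/48.947 = 8.2155
  (27 − 53.353)²/53.353 = 13.0167
  (47 − 46.989)²/46.989 = 0.0000
  (32 − 38.289)²/38.289 = 1.0330
  (31 − 51.053)²/51.053 = 7.8766
  (82 − 55.647)²/55.647 = 12.4801
  (49 − 49.011)²/49.011 = 0.0000
χ² = 1.0774 + 8.2155 + 13.0167 + 0.0000 + 1.0330 + 7.8766 + 12.4801 + 0.0000 = 43.70
df = (2−1)(4−1) = 3. Since 43.70 > 9.348, reject the null hypothesis of independence at α = 0.025.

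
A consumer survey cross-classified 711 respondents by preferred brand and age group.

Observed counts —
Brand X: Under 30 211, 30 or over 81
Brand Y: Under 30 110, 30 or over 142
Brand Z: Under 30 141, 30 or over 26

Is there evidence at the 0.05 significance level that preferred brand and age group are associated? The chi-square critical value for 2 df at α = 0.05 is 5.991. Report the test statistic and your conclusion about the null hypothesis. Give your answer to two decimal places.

84.95; reject H₀

Row totals: 292, 252, 167. Column totals: 462, 249. Grand total N = 711.
Expected counts (row total × column total / N):
  Brand X, Under 30: 292×462/711 = 189.738
  Brand X, 30 or over: 292×249/711 = 102.262
  Brand Y, Under 30: 252×462/711 = 163.747
  Brand Y, 30 or over: 252×249/711 = 88.253
  Brand Z, Under 30: 167×462/711 = 108.515
  Brand Z, 30 or over: 167×249/711 = 58.485
Contributions (O − E)²/E:
  (211 − 189.738)²/189.738 = 2.3826
  (81 − 102.262)²/102.262 = 4.4207
  (110 − 163.747)²/163.747 = 17.6415
  (142 − 88.253)²/88.253 = 32.7325
  (141 − 108.515)²/108.515 = 9.7247
  (26 − 58.485)²/58.485 = 18.0435
χ² = 2.3826 + 4.4207 + 17.6415 + 32.7325 + 9.7247 + 18.0435 = 84.95
df = (3−1)(2−1) = 2. Since 84.95 > 5.991, reject the null hypothesis of independence at α = 0.05.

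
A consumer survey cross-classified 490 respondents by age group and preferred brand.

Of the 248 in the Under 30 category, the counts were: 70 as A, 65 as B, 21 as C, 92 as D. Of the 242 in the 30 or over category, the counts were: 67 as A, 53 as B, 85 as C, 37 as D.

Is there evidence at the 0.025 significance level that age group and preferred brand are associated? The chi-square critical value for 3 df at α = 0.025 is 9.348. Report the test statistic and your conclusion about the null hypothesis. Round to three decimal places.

Row totals: 248, 242. Column totals: 137, 118, 106, 129. Grand total N = 490.
Expected counts (row total × column total / N):
  Under 30, A: 248×137/490 = 69.3388
  Under 30, B: 248×118/490 = 59.7224
  Under 30, C: 248×106/490 = 53.6490
  Under 30, D: 248×129/490 = 65.2898
  30 or over, A: 242×137/490 = 67.6612
  30 or over, B: 242×118/490 = 58.2776
  30 or over, C: 242×106/490 = 52.3510
  30 or over, D: 242×129/490 = 63.7102
Contributions (O − E)²/E:
  (70 − 69.3388)²/69.3388 = 0.0063
  (65 − 59.7224)²/59.7224 = 0.4664
  (21 − 53.6490)²/53.6490 = 19.8691
  (92 − 65.2898)²/65.2898 = 10.9272
  (67 − 67.6612)²/67.6612 = 0.0065
  (53 − 58.2776)²/58.2776 = 0.4779
  (85 − 52.3510)²/52.3510 = 20.3617
  (37 − 63.7102)²/63.7102 = 11.1981
χ² = 0.0063 + 0.4664 + 19.8691 + 10.9272 + 0.0065 + 0.4779 + 20.3617 + 11.1981 = 63.313
df = (2−1)(4−1) = 3. Since 63.313 > 9.348, reject the null hypothesis of independence at α = 0.025.

63.313; reject H₀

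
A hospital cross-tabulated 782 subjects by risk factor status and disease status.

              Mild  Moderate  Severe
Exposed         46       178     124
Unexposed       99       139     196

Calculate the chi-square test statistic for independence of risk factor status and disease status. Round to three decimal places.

31.291

Row totals: 348, 434. Column totals: 145, 317, 320. Grand total N = 782.
Expected counts (row total × column total / N):
  Exposed, Mild: 348×145/782 = 64.5269
  Exposed, Moderate: 348×317/782 = 141.0691
  Exposed, Severe: 348×320/782 = 142.4041
  Unexposed, Mild: 434×145/782 = 80.4731
  Unexposed, Moderate: 434×317/782 = 175.9309
  Unexposed, Severe: 434×320/782 = 177.5959
Contributions (O − E)²/E:
  (46 − 64.5269)²/64.5269 = 5.3194
  (178 − 141.0691)²/141.0691 = 9.6683
  (124 − 142.4041)²/142.4041 = 2.3785
  (99 − 80.4731)²/80.4731 = 4.2654
  (139 − 175.9309)²/175.9309 = 7.7524
  (196 − 177.5959)²/177.5959 = 1.9072
χ² = 5.3194 + 9.6683 + 2.3785 + 4.2654 + 7.7524 + 1.9072 = 31.291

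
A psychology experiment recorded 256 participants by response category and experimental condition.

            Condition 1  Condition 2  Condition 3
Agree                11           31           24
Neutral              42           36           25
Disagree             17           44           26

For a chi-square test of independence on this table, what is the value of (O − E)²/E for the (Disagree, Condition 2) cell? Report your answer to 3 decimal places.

1.045

Row total (Disagree) = 87; column total (Condition 2) = 111; N = 256.
Expected count E = 87 × 111 / 256 = 37.7227.
Contribution = (O − E)²/E = (44 − 37.7227)² / 37.7227 = 1.045.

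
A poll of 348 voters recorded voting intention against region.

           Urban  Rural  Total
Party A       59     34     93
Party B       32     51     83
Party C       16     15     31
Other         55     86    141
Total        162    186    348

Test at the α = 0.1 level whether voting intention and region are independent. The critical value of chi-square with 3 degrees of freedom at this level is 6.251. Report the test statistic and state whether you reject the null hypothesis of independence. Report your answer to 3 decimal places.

16.340; reject H₀

Grand total N = 348.
Expected counts (row total × column total / N):
  Party A, Urban: 93×162/348 = 43.2931
  Party A, Rural: 93×186/348 = 49.7069
  Party B, Urban: 83×162/348 = 38.6379
  Party B, Rural: 83×186/348 = 44.3621
  Party C, Urban: 31×162/348 = 14.4310
  Party C, Rural: 31×186/348 = 16.5690
  Other, Urban: 141×162/348 = 65.6379
  Other, Rural: 141×186/348 = 75.3621
Contributions (O − E)²/E:
  (59 − 43.2931)²/43.2931 = 5.6985
  (34 − 49.7069)²/49.7069 = 4.9632
  (32 − 38.6379)²/38.6379 = 1.1404
  (51 − 44.3621)²/44.3621 = 0.9932
  (16 − 14.4310)²/14.4310 = 0.1706
  (15 − 16.5690)²/16.5690 = 0.1486
  (55 − 65.6379)²/65.6379 = 1.7241
  (86 − 75.3621)²/75.3621 = 1.5016
χ² = 5.6985 + 4.9632 + 1.1404 + 0.9932 + 0.1706 + 0.1486 + 1.7241 + 1.5016 = 16.340
df = (4−1)(2−1) = 3. Since 16.340 > 6.251, reject the null hypothesis of independence at α = 0.1.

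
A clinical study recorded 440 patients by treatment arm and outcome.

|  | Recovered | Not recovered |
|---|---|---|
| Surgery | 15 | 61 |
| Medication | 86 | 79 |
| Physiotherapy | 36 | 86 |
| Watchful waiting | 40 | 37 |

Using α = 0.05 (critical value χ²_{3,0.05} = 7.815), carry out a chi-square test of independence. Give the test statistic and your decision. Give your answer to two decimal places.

Row totals: 76, 165, 122, 77. Column totals: 177, 263. Grand total N = 440.
Expected counts (row total × column total / N):
  Surgery, Recovered: 76×177/440 = 30.573
  Surgery, Not recovered: 76×263/440 = 45.427
  Medication, Recovered: 165×177/440 = 66.375
  Medication, Not recovered: 165×263/440 = 98.625
  Physiotherapy, Recovered: 122×177/440 = 49.077
  Physiotherapy, Not recovered: 122×263/440 = 72.923
  Watchful waiting, Recovered: 77×177/440 = 30.975
  Watchful waiting, Not recovered: 77×263/440 = 46.025
Contributions (O − E)²/E:
  (15 − 30.573)²/30.573 = 7.9324
  (61 − 45.427)²/45.427 = 5.3386
  (86 − 66.375)²/66.375 = 5.8025
  (79 − 98.625)²/98.625 = 3.9051
  (36 − 49.077)²/49.077 = 3.4845
  (86 − 72.923)²/72.923 = 2.3450
  (40 − 30.975)²/30.975 = 2.6296
  (37 − 46.025)²/46.025 = 1.7697
χ² = 7.9324 + 5.3386 + 5.8025 + 3.9051 + 3.4845 + 2.3450 + 2.6296 + 1.7697 = 33.21
df = (4−1)(2−1) = 3. Since 33.21 > 7.815, reject the null hypothesis of independence at α = 0.05.

33.21; reject H₀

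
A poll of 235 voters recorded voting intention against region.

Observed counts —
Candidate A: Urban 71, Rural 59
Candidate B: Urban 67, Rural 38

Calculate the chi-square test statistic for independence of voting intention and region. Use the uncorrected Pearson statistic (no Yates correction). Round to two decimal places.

Row totals: 130, 105. Column totals: 138, 97. Grand total N = 235.
Expected counts (row total × column total / N):
  Candidate A, Urban: 130×138/235 = 76.340
  Candidate A, Rural: 130×97/235 = 53.660
  Candidate B, Urban: 105×138/235 = 61.660
  Candidate B, Rural: 105×97/235 = 43.340
Contributions (O − E)²/E:
  (71 − 76.340)²/76.340 = 0.3735
  (59 − 53.660)²/53.660 = 0.5314
  (67 − 61.660)²/61.660 = 0.4625
  (38 − 43.340)²/43.340 = 0.6580
χ² = 0.3735 + 0.5314 + 0.4625 + 0.6580 = 2.03

2.03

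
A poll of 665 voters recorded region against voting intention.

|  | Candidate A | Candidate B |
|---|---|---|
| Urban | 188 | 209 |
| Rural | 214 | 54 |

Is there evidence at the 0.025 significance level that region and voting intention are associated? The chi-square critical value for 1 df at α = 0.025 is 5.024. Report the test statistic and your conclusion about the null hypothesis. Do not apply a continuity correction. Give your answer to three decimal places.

70.667; reject H₀

Row totals: 397, 268. Column totals: 402, 263. Grand total N = 665.
Expected counts (row total × column total / N):
  Urban, Candidate A: 397×402/665 = 239.9910
  Urban, Candidate B: 397×263/665 = 157.0090
  Rural, Candidate A: 268×402/665 = 162.0090
  Rural, Candidate B: 268×263/665 = 105.9910
Contributions (O − E)²/E:
  (188 − 239.9910)²/239.9910 = 11.2632
  (209 − 157.0090)²/157.0090 = 17.2160
  (214 − 162.0090)²/162.0090 = 16.6847
  (54 − 105.9910)²/105.9910 = 25.5028
χ² = 11.2632 + 17.2160 + 16.6847 + 25.5028 = 70.667
df = (2−1)(2−1) = 1. Since 70.667 > 5.024, reject the null hypothesis of independence at α = 0.025.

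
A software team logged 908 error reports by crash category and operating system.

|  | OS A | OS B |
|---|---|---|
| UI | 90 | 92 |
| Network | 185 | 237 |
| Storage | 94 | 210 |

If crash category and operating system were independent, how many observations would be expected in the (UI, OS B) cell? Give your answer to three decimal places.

Row total (UI) = 182; column total (OS B) = 539; grand total N = 908.
Expected count = (row total × column total) / N = 182 × 539 / 908 = 108.037.

108.037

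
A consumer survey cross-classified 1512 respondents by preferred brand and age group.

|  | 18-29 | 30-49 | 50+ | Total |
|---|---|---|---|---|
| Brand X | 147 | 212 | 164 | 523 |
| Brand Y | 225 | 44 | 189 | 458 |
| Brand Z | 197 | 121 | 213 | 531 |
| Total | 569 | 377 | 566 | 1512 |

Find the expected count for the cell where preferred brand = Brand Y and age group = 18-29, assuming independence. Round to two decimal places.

Row total (Brand Y) = 458; column total (18-29) = 569; grand total N = 1512.
Expected count = (row total × column total) / N = 458 × 569 / 1512 = 172.36.

172.36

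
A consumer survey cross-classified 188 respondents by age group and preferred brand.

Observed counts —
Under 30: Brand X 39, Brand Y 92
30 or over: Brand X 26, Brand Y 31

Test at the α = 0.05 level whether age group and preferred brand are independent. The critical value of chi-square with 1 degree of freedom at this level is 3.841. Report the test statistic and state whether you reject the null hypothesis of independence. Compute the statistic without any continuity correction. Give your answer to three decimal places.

4.407; reject H₀

Row totals: 131, 57. Column totals: 65, 123. Grand total N = 188.
Expected counts (row total × column total / N):
  Under 30, Brand X: 131×65/188 = 45.2926
  Under 30, Brand Y: 131×123/188 = 85.7074
  30 or over, Brand X: 57×65/188 = 19.7074
  30 or over, Brand Y: 57×123/188 = 37.2926
Contributions (O − E)²/E:
  (39 − 45.2926)²/45.2926 = 0.8742
  (92 − 85.7074)²/85.7074 = 0.4620
  (26 − 19.7074)²/19.7074 = 2.0092
  (31 − 37.2926)²/37.2926 = 1.0618
χ² = 0.8742 + 0.4620 + 2.0092 + 1.0618 = 4.407
df = (2−1)(2−1) = 1. Since 4.407 > 3.841, reject the null hypothesis of independence at α = 0.05.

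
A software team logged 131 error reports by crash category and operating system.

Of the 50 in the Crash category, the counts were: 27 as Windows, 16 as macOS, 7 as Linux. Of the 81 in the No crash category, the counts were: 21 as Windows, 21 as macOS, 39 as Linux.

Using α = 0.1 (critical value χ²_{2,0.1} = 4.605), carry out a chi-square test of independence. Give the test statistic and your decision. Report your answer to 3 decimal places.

17.321; reject H₀

Row totals: 50, 81. Column totals: 48, 37, 46. Grand total N = 131.
Expected counts (row total × column total / N):
  Crash, Windows: 50×48/131 = 18.3206
  Crash, macOS: 50×37/131 = 14.1221
  Crash, Linux: 50×46/131 = 17.5573
  No crash, Windows: 81×48/131 = 29.6794
  No crash, macOS: 81×37/131 = 22.8779
  No crash, Linux: 81×46/131 = 28.4427
Contributions (O − E)²/E:
  (27 − 18.3206)²/18.3206 = 4.1119
  (16 − 14.1221)²/14.1221 = 0.2497
  (7 − 17.5573)²/17.5573 = 6.3482
  (21 − 29.6794)²/29.6794 = 2.5382
  (21 − 22.8779)²/22.8779 = 0.1541
  (39 − 28.4427)²/28.4427 = 3.9186
χ² = 4.1119 + 0.2497 + 6.3482 + 2.5382 + 0.1541 + 3.9186 = 17.321
df = (2−1)(3−1) = 2. Since 17.321 > 4.605, reject the null hypothesis of independence at α = 0.1.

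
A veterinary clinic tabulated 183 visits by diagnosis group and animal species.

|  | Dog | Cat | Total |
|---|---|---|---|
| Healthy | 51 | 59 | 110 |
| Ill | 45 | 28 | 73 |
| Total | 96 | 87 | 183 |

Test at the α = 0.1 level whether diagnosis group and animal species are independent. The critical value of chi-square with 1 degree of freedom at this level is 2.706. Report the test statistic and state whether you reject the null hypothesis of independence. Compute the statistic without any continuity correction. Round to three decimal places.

Grand total N = 183.
Expected counts (row total × column total / N):
  Healthy, Dog: 110×96/183 = 57.7049
  Healthy, Cat: 110×87/183 = 52.2951
  Ill, Dog: 73×96/183 = 38.2951
  Ill, Cat: 73×87/183 = 34.7049
Contributions (O − E)²/E:
  (51 − 57.7049)²/57.7049 = 0.7791
  (59 − 52.2951)²/52.2951 = 0.8597
  (45 − 38.2951)²/38.2951 = 1.1739
  (28 − 34.7049)²/34.7049 = 1.2954
χ² = 0.7791 + 0.8597 + 1.1739 + 1.2954 = 4.108
df = (2−1)(2−1) = 1. Since 4.108 > 2.706, reject the null hypothesis of independence at α = 0.1.

4.108; reject H₀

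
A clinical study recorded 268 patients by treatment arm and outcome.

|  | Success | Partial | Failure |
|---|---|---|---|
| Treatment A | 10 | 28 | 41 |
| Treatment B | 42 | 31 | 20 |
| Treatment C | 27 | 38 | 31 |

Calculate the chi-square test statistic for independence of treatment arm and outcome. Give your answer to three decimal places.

Row totals: 79, 93, 96. Column totals: 79, 97, 92. Grand total N = 268.
Expected counts (row total × column total / N):
  Treatment A, Success: 79×79/268 = 23.2873
  Treatment A, Partial: 79×97/268 = 28.5933
  Treatment A, Failure: 79×92/268 = 27.1194
  Treatment B, Success: 93×79/268 = 27.4142
  Treatment B, Partial: 93×97/268 = 33.6604
  Treatment B, Failure: 93×92/268 = 31.9254
  Treatment C, Success: 96×79/268 = 28.2985
  Treatment C, Partial: 96×97/268 = 34.7463
  Treatment C, Failure: 96×92/268 = 32.9552
Contributions (O − E)²/E:
  (10 − 23.2873)²/23.2873 = 7.5815
  (28 − 28.5933)²/28.5933 = 0.0123
  (41 − 27.1194)²/27.1194 = 7.1045
  (42 − 27.4142)²/27.4142 = 7.7604
  (31 − 33.6604)²/33.6604 = 0.2103
  (20 − 31.9254)²/31.9254 = 4.4546
  (27 − 28.2985)²/28.2985 = 0.0596
  (38 − 34.7463)²/34.7463 = 0.3047
  (31 − 32.9552)²/32.9552 = 0.1160
χ² = 7.5815 + 0.0123 + 7.1045 + 7.7604 + 0.2103 + 4.4546 + 0.0596 + 0.3047 + 0.1160 = 27.604

27.604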